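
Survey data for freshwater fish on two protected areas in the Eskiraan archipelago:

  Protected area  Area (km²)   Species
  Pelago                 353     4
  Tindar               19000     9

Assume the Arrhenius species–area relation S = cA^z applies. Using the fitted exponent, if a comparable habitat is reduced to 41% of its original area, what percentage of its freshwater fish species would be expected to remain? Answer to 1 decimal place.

z = ln(9/4) / ln(19000/353) = 0.8109 / 3.9857 = 0.2035
S_new/S_old = (A_new/A_old)^z = 0.41^0.2035 = exp(0.2035 × -0.8916) = 0.8341

83.4%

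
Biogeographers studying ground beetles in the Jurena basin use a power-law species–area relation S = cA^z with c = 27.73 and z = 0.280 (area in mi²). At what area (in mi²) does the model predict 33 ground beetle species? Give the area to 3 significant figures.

33 = 27.73 × A^0.28  ⇒  A^0.28 = 33/27.73 = 1.19
ln A = ln(1.19) / 0.28 = 0.1740 / 0.28 = 0.6214
A = e^0.6214 ≈ 1.862 mi²

1.86 mi²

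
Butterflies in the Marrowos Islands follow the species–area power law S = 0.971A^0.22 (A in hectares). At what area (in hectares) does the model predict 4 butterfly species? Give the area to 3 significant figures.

623 hectares

4 = 0.971 × A^0.22  ⇒  A^0.22 = 4/0.971 = 4.119
ln A = ln(4.119) / 0.22 = 1.4157 / 0.22 = 6.4351
A = e^6.4351 ≈ 623.3 hectares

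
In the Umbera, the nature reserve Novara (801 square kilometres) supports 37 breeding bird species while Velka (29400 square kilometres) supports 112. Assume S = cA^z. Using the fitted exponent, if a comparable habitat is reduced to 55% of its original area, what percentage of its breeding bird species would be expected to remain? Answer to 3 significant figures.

83.2%

z = ln(112/37) / ln(29400/801) = 1.1076 / 3.6029 = 0.3074
S_new/S_old = (A_new/A_old)^z = 0.55^0.3074 = exp(0.3074 × -0.5978) = 0.8321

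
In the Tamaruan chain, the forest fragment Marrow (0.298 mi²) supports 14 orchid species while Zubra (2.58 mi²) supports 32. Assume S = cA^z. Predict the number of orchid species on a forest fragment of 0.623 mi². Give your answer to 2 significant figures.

19

z = ln(32/14) / ln(2.58/0.298) = 0.8267 / 2.1585 = 0.3830
c = 14 / 0.298^0.3830 = 14 / 0.629 = 22.26
S₃ = 22.26 × 0.623^0.3830 = 22.26 × 0.8342 ≈ 18.57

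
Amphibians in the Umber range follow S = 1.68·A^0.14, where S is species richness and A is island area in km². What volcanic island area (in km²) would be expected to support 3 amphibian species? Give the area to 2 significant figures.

3 = 1.68 × A^0.14  ⇒  A^0.14 = 3/1.68 = 1.786
ln A = ln(1.786) / 0.14 = 0.5798 / 0.14 = 4.1416
A = e^4.1416 ≈ 62.9 km²

63 km²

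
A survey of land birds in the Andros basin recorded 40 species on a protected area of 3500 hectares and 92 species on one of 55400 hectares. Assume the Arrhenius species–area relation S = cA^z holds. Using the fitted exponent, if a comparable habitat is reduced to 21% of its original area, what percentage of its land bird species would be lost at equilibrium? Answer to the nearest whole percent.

z = ln(92/40) / ln(55400/3500) = 0.8329 / 2.7618 = 0.3016
S_new/S_old = (A_new/A_old)^z = 0.21^0.3016 = exp(0.3016 × -1.5606) = 0.6246
Fraction lost = 1 − 0.6246 = 0.3754

38%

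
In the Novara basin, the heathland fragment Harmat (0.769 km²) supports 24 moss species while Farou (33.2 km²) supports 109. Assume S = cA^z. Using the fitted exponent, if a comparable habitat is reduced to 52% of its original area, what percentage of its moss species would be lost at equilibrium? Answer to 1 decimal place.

z = ln(109/24) / ln(33.2/0.769) = 1.5133 / 3.7652 = 0.4019
S_new/S_old = (A_new/A_old)^z = 0.52^0.4019 = exp(0.4019 × -0.6539) = 0.7689
Fraction lost = 1 − 0.7689 = 0.2311

23.1%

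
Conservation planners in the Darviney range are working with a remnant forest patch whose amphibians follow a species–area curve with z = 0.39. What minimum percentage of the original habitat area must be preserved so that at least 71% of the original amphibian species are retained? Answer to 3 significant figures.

41.6%

Need (A_new/A_old)^0.39 = 0.71, so A_new/A_old = 0.71^(1/0.39) = 0.71^2.564
ln(A_new/A_old) = ln 0.71 / 0.39 = -0.3425 / 0.39 = -0.8782
A_new/A_old = e^-0.8782 ≈ 0.4155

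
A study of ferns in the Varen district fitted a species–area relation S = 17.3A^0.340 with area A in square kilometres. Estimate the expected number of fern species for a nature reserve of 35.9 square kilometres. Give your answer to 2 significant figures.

58

S = 17.3 × 35.9^0.34
ln S = ln 17.3 + 0.34 × ln 35.9 = 2.8507 + 0.34 × 3.5807 = 4.0682
S = e^4.0682 ≈ 58.45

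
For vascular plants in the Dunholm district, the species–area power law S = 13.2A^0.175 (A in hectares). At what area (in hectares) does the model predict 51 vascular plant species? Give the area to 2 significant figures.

2300 hectares

51 = 13.2 × A^0.175  ⇒  A^0.175 = 51/13.2 = 3.864
ln A = ln(3.864) / 0.175 = 1.3516 / 0.175 = 7.7235
A = e^7.7235 ≈ 2261 hectares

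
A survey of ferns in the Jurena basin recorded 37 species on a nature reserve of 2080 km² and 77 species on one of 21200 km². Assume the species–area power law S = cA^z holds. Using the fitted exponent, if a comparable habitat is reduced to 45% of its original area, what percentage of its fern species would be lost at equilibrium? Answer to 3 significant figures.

z = ln(77/37) / ln(21200/2080) = 0.7329 / 2.3216 = 0.3157
S_new/S_old = (A_new/A_old)^z = 0.45^0.3157 = exp(0.3157 × -0.7985) = 0.7772
Fraction lost = 1 − 0.7772 = 0.2228

22.3%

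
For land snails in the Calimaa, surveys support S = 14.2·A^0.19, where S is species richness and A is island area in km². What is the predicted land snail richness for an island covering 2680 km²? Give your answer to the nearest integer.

64 species

S = 14.2 × 2680^0.19 = 14.2 × 4.481 ≈ 63.63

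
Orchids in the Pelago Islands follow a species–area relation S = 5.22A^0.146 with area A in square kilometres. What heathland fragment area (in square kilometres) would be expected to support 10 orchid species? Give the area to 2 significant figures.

10 = 5.22 × A^0.146  ⇒  A^0.146 = 10/5.22 = 1.916
ln A = ln(1.916) / 0.146 = 0.6501 / 0.146 = 4.4527
A = e^4.4527 ≈ 85.85 square kilometres

86 square kilometres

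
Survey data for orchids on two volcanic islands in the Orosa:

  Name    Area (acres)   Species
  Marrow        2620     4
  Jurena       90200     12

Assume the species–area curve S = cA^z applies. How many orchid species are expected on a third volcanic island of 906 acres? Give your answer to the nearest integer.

z = ln(12/4) / ln(90200/2620) = 1.0986 / 3.5389 = 0.3104
c = 4 / 2620^0.3104 = 4 / 11.51 = 0.3474
S₃ = 0.3474 × 906^0.3104 = 0.3474 × 8.28 ≈ 2.877

3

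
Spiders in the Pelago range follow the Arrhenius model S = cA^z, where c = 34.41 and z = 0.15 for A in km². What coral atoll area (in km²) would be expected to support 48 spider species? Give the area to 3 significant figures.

48 = 34.41 × A^0.15  ⇒  A^0.15 = 48/34.41 = 1.395
ln A = ln(1.395) / 0.15 = 0.3329 / 0.15 = 2.2190
A = e^2.2190 ≈ 9.198 km²

9.20 km²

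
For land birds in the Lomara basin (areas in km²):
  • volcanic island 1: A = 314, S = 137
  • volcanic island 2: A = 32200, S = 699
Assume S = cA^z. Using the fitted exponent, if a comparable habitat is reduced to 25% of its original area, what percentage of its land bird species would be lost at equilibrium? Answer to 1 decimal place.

38.6%

z = ln(699/137) / ln(32200/314) = 1.6297 / 4.6303 = 0.3520
S_new/S_old = (A_new/A_old)^z = 0.25^0.3520 = exp(0.3520 × -1.3863) = 0.6139
Fraction lost = 1 − 0.6139 = 0.3861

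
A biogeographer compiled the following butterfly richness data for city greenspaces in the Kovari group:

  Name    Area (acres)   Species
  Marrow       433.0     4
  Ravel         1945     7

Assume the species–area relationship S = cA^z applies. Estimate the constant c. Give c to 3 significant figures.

0.417

z = ln(S₂/S₁) / ln(A₂/A₁) = ln(7/4) / ln(1945/433) = 0.5596 / 1.5023 = 0.3725
c = S₁ / A₁^z = 4 / 433^0.3725 = 4 / 9.597 = 0.4168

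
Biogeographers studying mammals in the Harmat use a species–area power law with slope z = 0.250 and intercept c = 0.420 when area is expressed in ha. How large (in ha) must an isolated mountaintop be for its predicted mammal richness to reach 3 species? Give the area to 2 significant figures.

2600 ha

3 = 0.42 × A^0.25  ⇒  A^0.25 = 3/0.42 = 7.143
ln A = ln(7.143) / 0.25 = 1.9661 / 0.25 = 7.8645
A = e^7.8645 ≈ 2603 ha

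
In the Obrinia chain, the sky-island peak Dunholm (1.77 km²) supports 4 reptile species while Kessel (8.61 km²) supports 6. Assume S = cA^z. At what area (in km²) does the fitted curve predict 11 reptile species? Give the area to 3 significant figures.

z = ln(6/4) / ln(8.61/1.77) = 0.4055 / 1.5819 = 0.2563
c = 4 / 1.77^0.2563 = 4 / 1.158 = 3.455
A = (11/3.455)^(1/0.2563) ⇒ ln A = ln(3.183)/0.2563 = 4.5178
A = e^4.5178 ≈ 91.63 km²

91.6 km²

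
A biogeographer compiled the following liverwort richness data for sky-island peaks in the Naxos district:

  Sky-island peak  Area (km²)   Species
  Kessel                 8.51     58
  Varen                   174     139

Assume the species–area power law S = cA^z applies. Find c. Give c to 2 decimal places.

31.20

z = ln(S₂/S₁) / ln(A₂/A₁) = ln(139/58) / ln(174/8.51) = 0.8740 / 3.0178 = 0.2896
c = S₁ / A₁^z = 58 / 8.51^0.2896 = 58 / 1.859 = 31.2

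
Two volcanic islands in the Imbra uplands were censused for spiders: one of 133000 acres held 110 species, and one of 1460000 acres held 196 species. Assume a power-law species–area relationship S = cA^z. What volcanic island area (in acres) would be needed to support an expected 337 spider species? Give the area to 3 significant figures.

z = ln(196/110) / ln(1460000/133000) = 0.5776 / 2.3958 = 0.2411
c = 110 / 133000^0.2411 = 110 / 17.19 = 6.398
A = (337/6.398)^(1/0.2411) ⇒ ln A = ln(52.67)/0.2411 = 16.4419
A = e^16.4419 ≈ 13823192 acres

13800000 acres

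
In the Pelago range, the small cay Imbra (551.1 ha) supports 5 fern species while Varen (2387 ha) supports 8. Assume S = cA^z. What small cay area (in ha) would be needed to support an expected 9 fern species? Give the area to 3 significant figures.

3450 ha

z = ln(8/5) / ln(2387/551.1) = 0.4700 / 1.4659 = 0.3206
c = 5 / 551.1^0.3206 = 5 / 7.567 = 0.6608
A = (9/0.6608)^(1/0.3206) ⇒ ln A = ln(13.62)/0.3206 = 8.1451
A = e^8.1451 ≈ 3447 ha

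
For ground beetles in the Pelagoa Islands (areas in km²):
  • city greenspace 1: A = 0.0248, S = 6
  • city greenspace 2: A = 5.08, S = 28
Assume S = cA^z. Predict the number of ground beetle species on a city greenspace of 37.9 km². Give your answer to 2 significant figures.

50

z = ln(28/6) / ln(5.08/0.0248) = 1.5404 / 5.3222 = 0.2894
c = 6 / 0.0248^0.2894 = 6 / 0.343 = 17.49
S₃ = 17.49 × 37.9^0.2894 = 17.49 × 2.864 ≈ 50.09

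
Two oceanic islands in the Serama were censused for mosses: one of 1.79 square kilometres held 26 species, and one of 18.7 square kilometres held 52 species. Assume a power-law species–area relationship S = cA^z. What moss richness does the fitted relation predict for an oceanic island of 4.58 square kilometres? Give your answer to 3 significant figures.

34.3

z = ln(52/26) / ln(18.7/1.79) = 0.6931 / 2.3463 = 0.2954
c = 26 / 1.79^0.2954 = 26 / 1.188 = 21.89
S₃ = 21.89 × 4.58^0.2954 = 21.89 × 1.568 ≈ 34.32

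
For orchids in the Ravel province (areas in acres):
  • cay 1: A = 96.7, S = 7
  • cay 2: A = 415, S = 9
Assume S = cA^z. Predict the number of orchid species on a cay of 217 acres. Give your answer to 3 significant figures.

8.05

z = ln(9/7) / ln(415/96.7) = 0.2513 / 1.4567 = 0.1725
c = 7 / 96.7^0.1725 = 7 / 2.201 = 3.181
S₃ = 3.181 × 217^0.1725 = 3.181 × 2.53 ≈ 8.047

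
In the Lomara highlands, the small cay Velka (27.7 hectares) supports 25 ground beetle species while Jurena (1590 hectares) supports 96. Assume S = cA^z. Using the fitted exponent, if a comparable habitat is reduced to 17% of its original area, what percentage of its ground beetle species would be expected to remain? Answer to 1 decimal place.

z = ln(96/25) / ln(1590/27.7) = 1.3455 / 4.0501 = 0.3322
S_new/S_old = (A_new/A_old)^z = 0.17^0.3322 = exp(0.3322 × -1.7720) = 0.5551

55.5%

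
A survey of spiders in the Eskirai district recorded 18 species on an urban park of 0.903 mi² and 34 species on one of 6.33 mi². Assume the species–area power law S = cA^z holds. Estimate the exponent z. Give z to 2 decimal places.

0.33

Taking logs: ln S = ln c + z ln A, so z = (ln S₂ − ln S₁)/(ln A₂ − ln A₁).
z = ln(34/18) / ln(6.33/0.903) = ln(1.889) / ln(7.01) = 0.6360 / 1.9473 = 0.3266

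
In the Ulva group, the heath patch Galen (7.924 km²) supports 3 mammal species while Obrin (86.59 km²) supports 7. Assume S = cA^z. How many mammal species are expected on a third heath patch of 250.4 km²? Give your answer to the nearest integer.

10

z = ln(7/3) / ln(86.59/7.924) = 0.8473 / 2.3913 = 0.3543
c = 3 / 7.924^0.3543 = 3 / 2.082 = 1.441
S₃ = 1.441 × 250.4^0.3543 = 1.441 × 7.078 ≈ 10.2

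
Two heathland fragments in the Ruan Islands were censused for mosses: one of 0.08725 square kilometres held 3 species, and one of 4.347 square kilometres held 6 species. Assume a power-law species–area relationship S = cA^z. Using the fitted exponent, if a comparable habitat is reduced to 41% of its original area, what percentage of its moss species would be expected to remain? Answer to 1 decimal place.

85.4%

z = ln(6/3) / ln(4.347/0.08725) = 0.6931 / 3.9085 = 0.1773
S_new/S_old = (A_new/A_old)^z = 0.41^0.1773 = exp(0.1773 × -0.8916) = 0.8537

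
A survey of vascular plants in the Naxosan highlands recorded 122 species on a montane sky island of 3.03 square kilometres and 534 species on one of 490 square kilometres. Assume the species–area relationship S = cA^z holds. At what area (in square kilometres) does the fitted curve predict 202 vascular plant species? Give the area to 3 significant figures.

z = ln(534/122) / ln(490/3.03) = 1.4764 / 5.0858 = 0.2903
c = 122 / 3.03^0.2903 = 122 / 1.38 = 88.43
A = (202/88.43)^(1/0.2903) ⇒ ln A = ln(2.284)/0.2903 = 2.8456
A = e^2.8456 ≈ 17.21 square kilometres

17.2 square kilometres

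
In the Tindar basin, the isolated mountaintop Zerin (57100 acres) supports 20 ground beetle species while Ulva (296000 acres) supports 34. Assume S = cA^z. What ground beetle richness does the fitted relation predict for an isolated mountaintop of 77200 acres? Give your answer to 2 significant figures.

z = ln(34/20) / ln(296000/57100) = 0.5306 / 1.6456 = 0.3225
c = 20 / 57100^0.3225 = 20 / 34.18 = 0.5851
S₃ = 0.5851 × 77200^0.3225 = 0.5851 × 37.68 ≈ 22.04

22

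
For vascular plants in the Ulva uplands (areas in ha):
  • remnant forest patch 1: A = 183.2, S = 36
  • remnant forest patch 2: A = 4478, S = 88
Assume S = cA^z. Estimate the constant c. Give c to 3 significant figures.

8.39

z = ln(S₂/S₁) / ln(A₂/A₁) = ln(88/36) / ln(4478/183.2) = 0.8938 / 3.1964 = 0.2796
c = S₁ / A₁^z = 36 / 183.2^0.2796 = 36 / 4.293 = 8.385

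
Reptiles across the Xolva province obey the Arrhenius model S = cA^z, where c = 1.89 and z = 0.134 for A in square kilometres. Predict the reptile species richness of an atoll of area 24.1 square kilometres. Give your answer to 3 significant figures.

2.90

S = 1.89 × 24.1^0.134 = 1.89 × 1.532 ≈ 2.895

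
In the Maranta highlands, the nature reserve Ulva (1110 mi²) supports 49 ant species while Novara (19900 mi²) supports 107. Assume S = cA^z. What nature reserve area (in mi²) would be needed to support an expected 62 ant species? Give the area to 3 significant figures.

z = ln(107/49) / ln(19900/1110) = 0.7810 / 2.8864 = 0.2706
c = 49 / 1110^0.2706 = 49 / 6.668 = 7.348
A = (62/7.348)^(1/0.2706) ⇒ ln A = ln(8.438)/0.2706 = 7.8818
A = e^7.8818 ≈ 2649 mi²

2650 mi²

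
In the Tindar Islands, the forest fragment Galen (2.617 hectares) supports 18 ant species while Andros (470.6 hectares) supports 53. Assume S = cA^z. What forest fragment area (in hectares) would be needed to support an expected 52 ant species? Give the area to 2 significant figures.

z = ln(53/18) / ln(470.6/2.617) = 1.0799 / 5.1920 = 0.2080
c = 18 / 2.617^0.2080 = 18 / 1.222 = 14.74
A = (52/14.74)^(1/0.2080) ⇒ ln A = ln(3.529)/0.2080 = 6.0624
A = e^6.0624 ≈ 429.4 hectares

430 hectares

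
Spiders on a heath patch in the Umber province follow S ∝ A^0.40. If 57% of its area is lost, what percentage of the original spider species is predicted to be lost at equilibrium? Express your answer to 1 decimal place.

28.7%

S_new/S_old = (A_new/A_old)^z = 0.43^0.4
= exp(0.4 × ln 0.43) = exp(0.4 × -0.8440) = exp(-0.3376) ≈ 0.7135
Fraction lost = 1 − 0.7135 = 0.2865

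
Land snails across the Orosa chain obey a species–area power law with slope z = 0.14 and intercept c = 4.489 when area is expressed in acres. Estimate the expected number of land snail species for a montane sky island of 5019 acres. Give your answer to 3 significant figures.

S = 4.489 × 5019^0.14 = 4.489 × 3.297 ≈ 14.8

14.8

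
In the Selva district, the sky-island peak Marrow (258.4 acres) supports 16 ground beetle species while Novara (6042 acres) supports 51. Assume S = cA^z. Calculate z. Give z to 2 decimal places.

Taking logs: ln S = ln c + z ln A, so z = (ln S₂ − ln S₁)/(ln A₂ − ln A₁).
z = ln(51/16) / ln(6042/258.4) = ln(3.188) / ln(23.38) = 1.1592 / 3.1520 = 0.3678

0.37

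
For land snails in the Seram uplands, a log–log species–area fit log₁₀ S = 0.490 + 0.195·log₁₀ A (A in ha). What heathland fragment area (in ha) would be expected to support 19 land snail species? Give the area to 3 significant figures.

19 = 3.09 × A^0.195  ⇒  A^0.195 = 19/3.09 = 6.148
ln A = ln(6.148) / 0.195 = 1.8162 / 0.195 = 9.3137
A = e^9.3137 ≈ 11089 ha

11100 ha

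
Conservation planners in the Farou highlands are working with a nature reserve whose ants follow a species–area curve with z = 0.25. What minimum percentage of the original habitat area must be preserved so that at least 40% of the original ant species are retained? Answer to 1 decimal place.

2.6%

Need (A_new/A_old)^0.25 = 0.4, so A_new/A_old = 0.4^(1/0.25) = 0.4^4
ln(A_new/A_old) = ln 0.4 / 0.25 = -0.9163 / 0.25 = -3.6652
A_new/A_old = e^-3.6652 ≈ 0.0256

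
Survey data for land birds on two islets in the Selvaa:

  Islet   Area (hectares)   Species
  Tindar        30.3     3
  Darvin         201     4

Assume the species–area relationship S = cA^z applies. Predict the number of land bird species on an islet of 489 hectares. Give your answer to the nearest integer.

5

z = ln(4/3) / ln(201/30.3) = 0.2877 / 1.8922 = 0.1520
c = 3 / 30.3^0.1520 = 3 / 1.68 = 1.786
S₃ = 1.786 × 489^0.1520 = 1.786 × 2.564 ≈ 4.579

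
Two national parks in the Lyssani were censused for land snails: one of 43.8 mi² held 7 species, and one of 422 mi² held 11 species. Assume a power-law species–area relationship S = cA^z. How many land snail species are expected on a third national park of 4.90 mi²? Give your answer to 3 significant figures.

z = ln(11/7) / ln(422/43.8) = 0.4520 / 2.2654 = 0.1995
c = 7 / 43.8^0.1995 = 7 / 2.126 = 3.293
S₃ = 3.293 × 4.9^0.1995 = 3.293 × 1.373 ≈ 4.522

4.52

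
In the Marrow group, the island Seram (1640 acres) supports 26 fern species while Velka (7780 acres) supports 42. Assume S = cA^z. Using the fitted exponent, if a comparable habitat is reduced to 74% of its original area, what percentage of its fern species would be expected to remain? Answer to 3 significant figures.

z = ln(42/26) / ln(7780/1640) = 0.4796 / 1.5569 = 0.3080
S_new/S_old = (A_new/A_old)^z = 0.74^0.3080 = exp(0.3080 × -0.3011) = 0.9114

91.1%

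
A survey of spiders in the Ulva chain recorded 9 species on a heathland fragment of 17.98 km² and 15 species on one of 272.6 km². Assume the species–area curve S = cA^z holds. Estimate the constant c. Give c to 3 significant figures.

5.23

z = ln(S₂/S₁) / ln(A₂/A₁) = ln(15/9) / ln(272.6/17.98) = 0.5108 / 2.7187 = 0.1879
c = S₁ / A₁^z = 9 / 17.98^0.1879 = 9 / 1.721 = 5.23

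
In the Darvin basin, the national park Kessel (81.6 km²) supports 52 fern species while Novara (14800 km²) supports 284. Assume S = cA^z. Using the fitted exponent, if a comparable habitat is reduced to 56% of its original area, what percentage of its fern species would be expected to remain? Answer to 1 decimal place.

z = ln(284/52) / ln(14800/81.6) = 1.6977 / 5.2006 = 0.3265
S_new/S_old = (A_new/A_old)^z = 0.56^0.3265 = exp(0.3265 × -0.5798) = 0.8276

82.8%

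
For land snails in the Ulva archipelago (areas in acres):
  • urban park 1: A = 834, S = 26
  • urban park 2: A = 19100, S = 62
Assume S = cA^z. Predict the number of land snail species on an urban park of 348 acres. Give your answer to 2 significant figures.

20

z = ln(62/26) / ln(19100/834) = 0.8690 / 3.1312 = 0.2775
c = 26 / 834^0.2775 = 26 / 6.468 = 4.02
S₃ = 4.02 × 348^0.2775 = 4.02 × 5.074 ≈ 20.4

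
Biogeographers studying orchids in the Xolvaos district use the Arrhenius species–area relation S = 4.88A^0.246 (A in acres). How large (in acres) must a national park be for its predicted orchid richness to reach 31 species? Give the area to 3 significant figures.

31 = 4.88 × A^0.246  ⇒  A^0.246 = 31/4.88 = 6.352
ln A = ln(6.352) / 0.246 = 1.8488 / 0.246 = 7.5156
A = e^7.5156 ≈ 1837 acres

1840 acres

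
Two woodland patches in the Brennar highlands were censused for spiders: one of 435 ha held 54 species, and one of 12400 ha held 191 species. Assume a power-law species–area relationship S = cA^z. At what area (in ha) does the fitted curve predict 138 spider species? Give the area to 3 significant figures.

5240 ha

z = ln(191/54) / ln(12400/435) = 1.2633 / 3.3501 = 0.3771
c = 54 / 435^0.3771 = 54 / 9.884 = 5.463
A = (138/5.463)^(1/0.3771) ⇒ ln A = ln(25.26)/0.3771 = 8.5635
A = e^8.5635 ≈ 5237 ha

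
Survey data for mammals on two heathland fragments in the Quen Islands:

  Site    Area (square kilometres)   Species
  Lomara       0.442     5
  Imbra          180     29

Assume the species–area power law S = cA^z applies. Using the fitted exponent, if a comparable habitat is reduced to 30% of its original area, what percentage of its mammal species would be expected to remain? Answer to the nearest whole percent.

z = ln(29/5) / ln(180/0.442) = 1.7579 / 6.0094 = 0.2925
S_new/S_old = (A_new/A_old)^z = 0.3^0.2925 = exp(0.2925 × -1.2040) = 0.7032

70%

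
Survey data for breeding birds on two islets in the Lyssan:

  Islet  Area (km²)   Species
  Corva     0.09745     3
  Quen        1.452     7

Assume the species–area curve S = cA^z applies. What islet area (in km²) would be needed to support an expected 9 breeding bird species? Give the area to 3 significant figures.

z = ln(7/3) / ln(1.452/0.09745) = 0.8473 / 2.7014 = 0.3137
c = 3 / 0.09745^0.3137 = 3 / 0.4818 = 6.227
A = (9/6.227)^(1/0.3137) ⇒ ln A = ln(1.445)/0.3137 = 1.1742
A = e^1.1742 ≈ 3.235 km²

3.24 km²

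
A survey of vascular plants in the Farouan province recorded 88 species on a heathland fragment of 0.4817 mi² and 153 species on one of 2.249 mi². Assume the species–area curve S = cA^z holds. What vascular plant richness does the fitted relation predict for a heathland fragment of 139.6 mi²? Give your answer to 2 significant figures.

670

z = ln(153/88) / ln(2.249/0.4817) = 0.5531 / 1.5409 = 0.3589
c = 88 / 0.4817^0.3589 = 88 / 0.7694 = 114.4
S₃ = 114.4 × 139.6^0.3589 = 114.4 × 5.887 ≈ 673.3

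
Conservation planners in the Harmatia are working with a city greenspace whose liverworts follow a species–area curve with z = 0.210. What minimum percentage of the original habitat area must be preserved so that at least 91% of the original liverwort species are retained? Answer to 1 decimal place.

Need (A_new/A_old)^0.21 = 0.91, so A_new/A_old = 0.91^(1/0.21) = 0.91^4.762
ln(A_new/A_old) = ln 0.91 / 0.21 = -0.0943 / 0.21 = -0.4491
A_new/A_old = e^-0.4491 ≈ 0.6382

63.8%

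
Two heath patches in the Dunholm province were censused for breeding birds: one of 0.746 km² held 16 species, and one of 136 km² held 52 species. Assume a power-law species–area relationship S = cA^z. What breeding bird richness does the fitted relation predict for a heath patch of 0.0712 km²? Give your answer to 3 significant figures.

9.40

z = ln(52/16) / ln(136/0.746) = 1.1787 / 5.2057 = 0.2264
c = 16 / 0.746^0.2264 = 16 / 0.9358 = 17.1
S₃ = 17.1 × 0.0712^0.2264 = 17.1 × 0.5498 ≈ 9.4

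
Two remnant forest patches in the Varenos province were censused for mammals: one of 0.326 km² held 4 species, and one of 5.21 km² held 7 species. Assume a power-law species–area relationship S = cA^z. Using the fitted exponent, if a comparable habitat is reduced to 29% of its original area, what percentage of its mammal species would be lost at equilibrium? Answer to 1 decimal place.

22.1%

z = ln(7/4) / ln(5.21/0.326) = 0.5596 / 2.7714 = 0.2019
S_new/S_old = (A_new/A_old)^z = 0.29^0.2019 = exp(0.2019 × -1.2379) = 0.7788
Fraction lost = 1 − 0.7788 = 0.2212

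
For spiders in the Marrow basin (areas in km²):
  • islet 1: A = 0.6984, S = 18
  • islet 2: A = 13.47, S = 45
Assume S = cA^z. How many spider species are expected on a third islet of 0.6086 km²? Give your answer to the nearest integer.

17

z = ln(45/18) / ln(13.47/0.6984) = 0.9163 / 2.9594 = 0.3096
c = 18 / 0.6984^0.3096 = 18 / 0.8948 = 20.12
S₃ = 20.12 × 0.6086^0.3096 = 20.12 × 0.8575 ≈ 17.25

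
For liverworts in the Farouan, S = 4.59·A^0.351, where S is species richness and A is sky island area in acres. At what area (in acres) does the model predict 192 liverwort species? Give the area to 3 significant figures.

192 = 4.59 × A^0.351  ⇒  A^0.351 = 192/4.59 = 41.83
ln A = ln(41.83) / 0.351 = 3.7336 / 0.351 = 10.6371
A = e^10.6371 ≈ 41651 acres

41700 acres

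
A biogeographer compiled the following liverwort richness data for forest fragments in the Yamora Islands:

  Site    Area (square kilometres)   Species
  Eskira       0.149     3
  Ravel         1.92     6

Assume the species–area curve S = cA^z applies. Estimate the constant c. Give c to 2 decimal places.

z = ln(S₂/S₁) / ln(A₂/A₁) = ln(6/3) / ln(1.92/0.149) = 0.6931 / 2.5561 = 0.2712
c = S₁ / A₁^z = 3 / 0.149^0.2712 = 3 / 0.5968 = 5.027

5.03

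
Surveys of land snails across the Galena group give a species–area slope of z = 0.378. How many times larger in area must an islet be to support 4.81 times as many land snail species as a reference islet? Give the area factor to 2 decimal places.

(A₂/A₁)^0.378 = 4.81, so A₂/A₁ = 4.81^(1/0.378) = 4.81^2.646
ln(A₂/A₁) = ln 4.81 / 0.378 = 1.5707 / 0.378 = 4.1553
A₂/A₁ = e^4.1553 ≈ 63.77

63.77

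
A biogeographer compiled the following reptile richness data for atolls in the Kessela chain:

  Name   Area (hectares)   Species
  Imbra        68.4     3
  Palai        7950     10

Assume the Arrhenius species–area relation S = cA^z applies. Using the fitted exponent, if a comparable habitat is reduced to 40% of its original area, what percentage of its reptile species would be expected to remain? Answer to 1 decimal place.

z = ln(10/3) / ln(7950/68.4) = 1.2040 / 4.7556 = 0.2532
S_new/S_old = (A_new/A_old)^z = 0.4^0.2532 = exp(0.2532 × -0.9163) = 0.793

79.3%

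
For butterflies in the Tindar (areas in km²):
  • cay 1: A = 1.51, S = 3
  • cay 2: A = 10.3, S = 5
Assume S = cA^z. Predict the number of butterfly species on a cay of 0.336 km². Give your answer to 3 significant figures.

z = ln(5/3) / ln(10.3/1.51) = 0.5108 / 1.9200 = 0.2661
c = 3 / 1.51^0.2661 = 3 / 1.116 = 2.688
S₃ = 2.688 × 0.336^0.2661 = 2.688 × 0.7481 ≈ 2.011

2.01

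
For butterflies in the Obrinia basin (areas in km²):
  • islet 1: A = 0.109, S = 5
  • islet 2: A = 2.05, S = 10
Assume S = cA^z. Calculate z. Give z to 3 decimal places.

Taking logs: ln S = ln c + z ln A, so z = (ln S₂ − ln S₁)/(ln A₂ − ln A₁).
z = ln(10/5) / ln(2.05/0.109) = ln(2) / ln(18.81) = 0.6931 / 2.9342 = 0.2362

0.236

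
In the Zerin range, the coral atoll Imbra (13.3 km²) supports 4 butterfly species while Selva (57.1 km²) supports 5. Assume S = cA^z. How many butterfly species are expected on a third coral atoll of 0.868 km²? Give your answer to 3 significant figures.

2.63

z = ln(5/4) / ln(57.1/13.3) = 0.2231 / 1.4570 = 0.1531
c = 4 / 13.3^0.1531 = 4 / 1.486 = 2.691
S₃ = 2.691 × 0.868^0.1531 = 2.691 × 0.9786 ≈ 2.633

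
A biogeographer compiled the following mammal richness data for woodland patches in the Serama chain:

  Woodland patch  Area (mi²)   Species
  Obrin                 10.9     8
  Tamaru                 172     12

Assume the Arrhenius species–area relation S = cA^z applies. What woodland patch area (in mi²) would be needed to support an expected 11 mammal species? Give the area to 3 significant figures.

95.2 mi²

z = ln(12/8) / ln(172/10.9) = 0.4055 / 2.7587 = 0.1470
c = 8 / 10.9^0.1470 = 8 / 1.421 = 5.631
A = (11/5.631)^(1/0.1470) ⇒ ln A = ln(1.953)/0.1470 = 4.5555
A = e^4.5555 ≈ 95.15 mi²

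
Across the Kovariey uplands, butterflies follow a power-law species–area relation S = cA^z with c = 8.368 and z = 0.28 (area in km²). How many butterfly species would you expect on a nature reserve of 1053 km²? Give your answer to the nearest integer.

S = 8.368 × 1053^0.28
ln S = ln 8.368 + 0.28 × ln 1053 = 2.1244 + 0.28 × 6.9594 = 4.0730
S = e^4.0730 ≈ 58.74

59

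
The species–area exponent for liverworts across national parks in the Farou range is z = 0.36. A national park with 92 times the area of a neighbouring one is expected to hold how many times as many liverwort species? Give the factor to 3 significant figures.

S₂/S₁ = (A₂/A₁)^z = 92^0.36
ln(S₂/S₁) = 0.36 × ln 92 = 0.36 × 4.5218 = 1.6278
S₂/S₁ = e^1.6278 ≈ 5.093

5.09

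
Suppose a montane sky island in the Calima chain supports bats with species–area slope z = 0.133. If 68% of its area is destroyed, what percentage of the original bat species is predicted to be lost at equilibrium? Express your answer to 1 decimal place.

14.1%

S_new/S_old = (A_new/A_old)^z = 0.32^0.133
= exp(0.133 × ln 0.32) = exp(0.133 × -1.1394) = exp(-0.1515) ≈ 0.8594
Fraction lost = 1 − 0.8594 = 0.1406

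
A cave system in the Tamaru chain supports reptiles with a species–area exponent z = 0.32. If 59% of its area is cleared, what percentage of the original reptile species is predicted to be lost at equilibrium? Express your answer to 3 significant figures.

24.8%

S_new/S_old = (A_new/A_old)^z = 0.41^0.32
= exp(0.32 × ln 0.41) = exp(0.32 × -0.8916) = exp(-0.2853) ≈ 0.7518
Fraction lost = 1 − 0.7518 = 0.2482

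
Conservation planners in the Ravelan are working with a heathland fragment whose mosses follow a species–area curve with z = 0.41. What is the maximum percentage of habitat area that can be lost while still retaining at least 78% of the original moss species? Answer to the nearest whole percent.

45%

Need (A_new/A_old)^0.41 = 0.78, so A_new/A_old = 0.78^(1/0.41) = 0.78^2.439
ln(A_new/A_old) = ln 0.78 / 0.41 = -0.2485 / 0.41 = -0.6060
A_new/A_old = e^-0.6060 ≈ 0.5455
Fraction that can be lost = 1 − 0.5455 = 0.4545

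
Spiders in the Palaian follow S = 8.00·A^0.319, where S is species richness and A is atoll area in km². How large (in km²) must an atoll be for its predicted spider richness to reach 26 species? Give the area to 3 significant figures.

40.2 km²

26 = 8 × A^0.319  ⇒  A^0.319 = 26/8 = 3.25
ln A = ln(3.25) / 0.319 = 1.1787 / 0.319 = 3.6948
A = e^3.6948 ≈ 40.24 km²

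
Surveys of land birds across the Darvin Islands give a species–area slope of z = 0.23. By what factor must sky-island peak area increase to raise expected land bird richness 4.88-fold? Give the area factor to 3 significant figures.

984

(A₂/A₁)^0.23 = 4.88, so A₂/A₁ = 4.88^(1/0.23) = 4.88^4.348
ln(A₂/A₁) = ln 4.88 / 0.23 = 1.5851 / 0.23 = 6.8919
A₂/A₁ = e^6.8919 ≈ 984.3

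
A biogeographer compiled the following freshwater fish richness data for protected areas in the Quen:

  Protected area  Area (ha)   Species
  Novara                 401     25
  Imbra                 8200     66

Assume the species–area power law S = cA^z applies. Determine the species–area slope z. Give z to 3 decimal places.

0.322

Taking logs: ln S = ln c + z ln A, so z = (ln S₂ − ln S₁)/(ln A₂ − ln A₁).
z = ln(66/25) / ln(8200/401) = ln(2.64) / ln(20.45) = 0.9708 / 3.0179 = 0.3217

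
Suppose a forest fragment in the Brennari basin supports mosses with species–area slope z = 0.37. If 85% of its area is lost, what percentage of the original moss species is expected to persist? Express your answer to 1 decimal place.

S_new/S_old = (A_new/A_old)^z = 0.15^0.37
= exp(0.37 × ln 0.15) = exp(0.37 × -1.8971) = exp(-0.7019) ≈ 0.4956

49.6%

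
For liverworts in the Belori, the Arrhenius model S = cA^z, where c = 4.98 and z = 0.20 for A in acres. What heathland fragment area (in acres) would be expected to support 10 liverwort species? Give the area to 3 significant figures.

32.6 acres

10 = 4.98 × A^0.2  ⇒  A^0.2 = 10/4.98 = 2.008
ln A = ln(2.008) / 0.2 = 0.6972 / 0.2 = 3.4858
A = e^3.4858 ≈ 32.65 acres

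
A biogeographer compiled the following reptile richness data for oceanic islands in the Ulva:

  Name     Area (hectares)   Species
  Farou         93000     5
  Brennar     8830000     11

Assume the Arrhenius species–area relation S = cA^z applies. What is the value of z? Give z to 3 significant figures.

0.173

Taking logs: ln S = ln c + z ln A, so z = (ln S₂ − ln S₁)/(ln A₂ − ln A₁).
z = ln(11/5) / ln(8830000/93000) = ln(2.2) / ln(94.95) = 0.7885 / 4.5533 = 0.1732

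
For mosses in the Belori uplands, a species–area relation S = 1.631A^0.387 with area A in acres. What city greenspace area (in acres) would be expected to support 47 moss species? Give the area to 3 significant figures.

47 = 1.631 × A^0.387  ⇒  A^0.387 = 47/1.631 = 28.82
ln A = ln(28.82) / 0.387 = 3.3610 / 0.387 = 8.6846
A = e^8.6846 ≈ 5911 acres

5910 acres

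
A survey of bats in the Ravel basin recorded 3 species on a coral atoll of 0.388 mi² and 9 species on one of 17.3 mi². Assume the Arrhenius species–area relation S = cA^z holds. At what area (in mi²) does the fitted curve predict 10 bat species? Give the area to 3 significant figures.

24.9 mi²

z = ln(9/3) / ln(17.3/0.388) = 1.0986 / 3.7975 = 0.2893
c = 3 / 0.388^0.2893 = 3 / 0.7604 = 3.945
A = (10/3.945)^(1/0.2893) ⇒ ln A = ln(2.535)/0.2893 = 3.2149
A = e^3.2149 ≈ 24.9 mi²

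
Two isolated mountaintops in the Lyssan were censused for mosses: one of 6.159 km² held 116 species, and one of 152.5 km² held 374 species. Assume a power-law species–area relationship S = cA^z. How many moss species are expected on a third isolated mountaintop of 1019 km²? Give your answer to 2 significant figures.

z = ln(374/116) / ln(152.5/6.159) = 1.1707 / 3.2093 = 0.3648
c = 116 / 6.159^0.3648 = 116 / 1.941 = 59.77
S₃ = 59.77 × 1019^0.3648 = 59.77 × 12.51 ≈ 747.8

750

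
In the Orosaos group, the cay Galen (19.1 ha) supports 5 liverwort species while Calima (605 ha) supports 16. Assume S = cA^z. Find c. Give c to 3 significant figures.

z = ln(S₂/S₁) / ln(A₂/A₁) = ln(16/5) / ln(605/19.1) = 1.1632 / 3.4555 = 0.3366
c = S₁ / A₁^z = 5 / 19.1^0.3366 = 5 / 2.699 = 1.853

1.85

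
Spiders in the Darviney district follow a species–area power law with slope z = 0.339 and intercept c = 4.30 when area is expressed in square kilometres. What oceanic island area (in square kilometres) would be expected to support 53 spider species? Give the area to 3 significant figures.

53 = 4.3 × A^0.339  ⇒  A^0.339 = 53/4.3 = 12.33
ln A = ln(12.33) / 0.339 = 2.5117 / 0.339 = 7.4091
A = e^7.4091 ≈ 1651 square kilometres

1650 square kilometres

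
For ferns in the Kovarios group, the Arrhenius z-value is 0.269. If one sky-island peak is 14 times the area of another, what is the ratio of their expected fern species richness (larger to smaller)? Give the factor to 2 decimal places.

S₂/S₁ = (A₂/A₁)^z = 14^0.269
ln(S₂/S₁) = 0.269 × ln 14 = 0.269 × 2.6391 = 0.7099
S₂/S₁ = e^0.7099 ≈ 2.034

2.03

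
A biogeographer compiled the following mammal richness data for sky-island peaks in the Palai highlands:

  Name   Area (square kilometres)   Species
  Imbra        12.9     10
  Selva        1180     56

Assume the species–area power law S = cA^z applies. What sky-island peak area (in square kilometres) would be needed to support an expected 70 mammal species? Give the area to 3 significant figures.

2120 square kilometres

z = ln(56/10) / ln(1180/12.9) = 1.7228 / 4.5160 = 0.3815
c = 10 / 12.9^0.3815 = 10 / 2.653 = 3.77
A = (70/3.77)^(1/0.3815) ⇒ ln A = ln(18.57)/0.3815 = 7.6582
A = e^7.6582 ≈ 2118 square kilometres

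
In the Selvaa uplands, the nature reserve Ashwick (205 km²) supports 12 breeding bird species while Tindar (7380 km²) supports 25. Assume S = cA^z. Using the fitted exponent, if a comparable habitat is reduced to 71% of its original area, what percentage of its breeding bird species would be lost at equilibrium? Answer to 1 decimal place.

6.8%

z = ln(25/12) / ln(7380/205) = 0.7340 / 3.5835 = 0.2048
S_new/S_old = (A_new/A_old)^z = 0.71^0.2048 = exp(0.2048 × -0.3425) = 0.9323
Fraction lost = 1 − 0.9323 = 0.06774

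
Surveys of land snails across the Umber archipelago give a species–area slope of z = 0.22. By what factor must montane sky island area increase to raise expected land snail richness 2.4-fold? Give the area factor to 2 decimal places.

53.49

(A₂/A₁)^0.22 = 2.4, so A₂/A₁ = 2.4^(1/0.22) = 2.4^4.545
ln(A₂/A₁) = ln 2.4 / 0.22 = 0.8755 / 0.22 = 3.9794
A₂/A₁ = e^3.9794 ≈ 53.49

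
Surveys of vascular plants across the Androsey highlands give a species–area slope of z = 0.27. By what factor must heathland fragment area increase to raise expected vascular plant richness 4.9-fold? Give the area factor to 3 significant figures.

(A₂/A₁)^0.27 = 4.9, so A₂/A₁ = 4.9^(1/0.27) = 4.9^3.704
ln(A₂/A₁) = ln 4.9 / 0.27 = 1.5892 / 0.27 = 5.8861
A₂/A₁ = e^5.8861 ≈ 360

360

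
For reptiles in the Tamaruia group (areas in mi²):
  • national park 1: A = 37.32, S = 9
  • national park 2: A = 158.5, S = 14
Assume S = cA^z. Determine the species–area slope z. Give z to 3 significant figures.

0.306

Taking logs: ln S = ln c + z ln A, so z = (ln S₂ − ln S₁)/(ln A₂ − ln A₁).
z = ln(14/9) / ln(158.5/37.32) = ln(1.556) / ln(4.247) = 0.4418 / 1.4462 = 0.3055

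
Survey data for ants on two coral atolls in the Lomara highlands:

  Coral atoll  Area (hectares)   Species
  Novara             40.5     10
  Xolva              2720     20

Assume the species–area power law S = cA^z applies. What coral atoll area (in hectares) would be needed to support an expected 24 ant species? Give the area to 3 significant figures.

z = ln(20/10) / ln(2720/40.5) = 0.6931 / 4.2071 = 0.1648
c = 10 / 40.5^0.1648 = 10 / 1.84 = 5.435
A = (24/5.435)^(1/0.1648) ⇒ ln A = ln(4.416)/0.1648 = 9.0150
A = e^9.0150 ≈ 8226 hectares

8230 hectares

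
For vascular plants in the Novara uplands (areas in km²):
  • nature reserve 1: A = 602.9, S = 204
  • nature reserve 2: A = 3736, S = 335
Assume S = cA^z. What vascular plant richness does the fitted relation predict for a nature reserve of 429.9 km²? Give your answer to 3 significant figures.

z = ln(335/204) / ln(3736/602.9) = 0.4960 / 1.8240 = 0.2719
c = 204 / 602.9^0.2719 = 204 / 5.702 = 35.78
S₃ = 35.78 × 429.9^0.2719 = 35.78 × 5.201 ≈ 186.1

186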